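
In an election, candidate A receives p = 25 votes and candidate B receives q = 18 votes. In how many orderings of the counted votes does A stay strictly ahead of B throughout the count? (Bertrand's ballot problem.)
Strict-lead orderings = 99035193894

Total orderings of the 43 votes with 25 for A: C(43, 25) = 608359048206. By the Bertrand ballot formula (Cycle Lemma / reflection principle), the number of orderings in which A is strictly ahead of B throughout is (p − q)/(p + q) · C(p + q, p) = (25 − 18)/(25 + 18) · 608359048206 = 99035193894.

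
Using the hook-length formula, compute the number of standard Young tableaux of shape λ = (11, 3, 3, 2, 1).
# SYT of shape (11, 3, 3, 2, 1) = 13023360

Hook-length formula: f^λ = n! / Π hook(c), product over all cells c of the Young diagram. For λ = (11, 3, 3, 2, 1), n = 20 boxes. Hook lengths by row (left-to-right, top-to-bottom): [15, 13, 11, 8, 7, 6, 5, 4, 3, 2, 1]; [6, 4, 2]; [5, 3, 1]; [3, 1]; [1]. Product of hooks = 186810624000. So f^λ = 20! / 186810624000 = 2432902008176640000 / 186810624000 = 13023360.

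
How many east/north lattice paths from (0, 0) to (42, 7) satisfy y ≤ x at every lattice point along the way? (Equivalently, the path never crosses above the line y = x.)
Number of paths = 71916768

By the reflection principle (André's argument), the number of monotone paths to (42, 7) with n ≤ m that never go above y = x is C(49, 42) − C(49, 43) = 85900584 − 13983816 = 71916768.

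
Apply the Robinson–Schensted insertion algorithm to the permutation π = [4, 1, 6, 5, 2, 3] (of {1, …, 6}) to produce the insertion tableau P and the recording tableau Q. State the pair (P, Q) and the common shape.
P = [1, 2, 3] / [4, 5] / [6];  Q = [1, 3, 6] / [2, 4] / [5];  common shape = (3, 2, 1)

Row-insert the values π_1, π_2, … into P one at a time, bumping the leftmost entry strictly greater than the inserted value down to the next row. The recording tableau Q records, in position (i, j), the step at which that cell was added to P.
  Insert 4 (step 1): P = [4];  Q = [1]
  Insert 1 (step 2): P = [1] / [4];  Q = [1] / [2]
  Insert 6 (step 3): P = [1, 6] / [4];  Q = [1, 3] / [2]
  Insert 5 (step 4): P = [1, 5] / [4, 6];  Q = [1, 3] / [2, 4]
  Insert 2 (step 5): P = [1, 2] / [4, 5] / [6];  Q = [1, 3] / [2, 4] / [5]
  Insert 3 (step 6): P = [1, 2, 3] / [4, 5] / [6];  Q = [1, 3, 6] / [2, 4] / [5]
Final shape: (3, 2, 1).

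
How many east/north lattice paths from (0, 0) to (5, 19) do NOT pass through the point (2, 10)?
Number of paths = 27984

Total paths from (0, 0) to (5, 19): C(24, 5) = 42504. Paths through (2, 10): (paths (0, 0) → (2, 10)) × (paths (2, 10) → (5, 19)) = C(12, 2) · C(12, 3) = 66 · 220 = 14520. Avoidance count = 42504 − 14520 = 27984.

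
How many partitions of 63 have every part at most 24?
p(63, parts ≤ 24) = 1359239

Use the recurrence p(n, m) = p(n, m−1) + p(n−m, m): either the largest part is < m (count p(n, m−1)) or the largest part is exactly m (remove one copy of m, count p(n−m, m)). With p(0, ·) = 1 this gives p(63, parts ≤ 24) = 1359239. (By conjugating Young diagrams, this also counts partitions of 63 into at most 24 parts.)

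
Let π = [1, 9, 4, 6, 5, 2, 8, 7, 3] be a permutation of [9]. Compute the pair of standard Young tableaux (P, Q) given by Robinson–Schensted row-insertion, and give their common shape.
P = [1, 2, 3, 7] / [4, 5] / [6, 8] / [9];  Q = [1, 2, 4, 7] / [3, 8] / [5, 9] / [6];  common shape = (4, 2, 2, 1)

Row-insert the values π_1, π_2, … into P one at a time, bumping the leftmost entry strictly greater than the inserted value down to the next row. The recording tableau Q records, in position (i, j), the step at which that cell was added to P.
  Insert 1 (step 1): P = [1];  Q = [1]
  Insert 9 (step 2): P = [1, 9];  Q = [1, 2]
  Insert 4 (step 3): P = [1, 4] / [9];  Q = [1, 2] / [3]
  Insert 6 (step 4): P = [1, 4, 6] / [9];  Q = [1, 2, 4] / [3]
  Insert 5 (step 5): P = [1, 4, 5] / [6] / [9];  Q = [1, 2, 4] / [3] / [5]
  Insert 2 (step 6): P = [1, 2, 5] / [4] / [6] / [9];  Q = [1, 2, 4] / [3] / [5] / [6]
  Insert 8 (step 7): P = [1, 2, 5, 8] / [4] / [6] / [9];  Q = [1, 2, 4, 7] / [3] / [5] / [6]
  Insert 7 (step 8): P = [1, 2, 5, 7] / [4, 8] / [6] / [9];  Q = [1, 2, 4, 7] / [3, 8] / [5] / [6]
  Insert 3 (step 9): P = [1, 2, 3, 7] / [4, 5] / [6, 8] / [9];  Q = [1, 2, 4, 7] / [3, 8] / [5, 9] / [6]
Final shape: (4, 2, 2, 1).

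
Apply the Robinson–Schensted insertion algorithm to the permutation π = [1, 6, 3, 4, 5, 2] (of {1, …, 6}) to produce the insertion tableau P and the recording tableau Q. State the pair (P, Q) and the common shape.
P = [1, 2, 4, 5] / [3] / [6];  Q = [1, 2, 4, 5] / [3] / [6];  common shape = (4, 1, 1)

Row-insert the values π_1, π_2, … into P one at a time, bumping the leftmost entry strictly greater than the inserted value down to the next row. The recording tableau Q records, in position (i, j), the step at which that cell was added to P.
  Insert 1 (step 1): P = [1];  Q = [1]
  Insert 6 (step 2): P = [1, 6];  Q = [1, 2]
  Insert 3 (step 3): P = [1, 3] / [6];  Q = [1, 2] / [3]
  Insert 4 (step 4): P = [1, 3, 4] / [6];  Q = [1, 2, 4] / [3]
  Insert 5 (step 5): P = [1, 3, 4, 5] / [6];  Q = [1, 2, 4, 5] / [3]
  Insert 2 (step 6): P = [1, 2, 4, 5] / [3] / [6];  Q = [1, 2, 4, 5] / [3] / [6]
Final shape: (4, 1, 1).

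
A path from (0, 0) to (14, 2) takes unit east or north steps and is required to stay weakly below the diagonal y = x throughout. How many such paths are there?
Number of paths = 104

By the reflection principle (André's argument), the number of monotone paths to (14, 2) with n ≤ m that never go above y = x is C(16, 14) − C(16, 15) = 120 − 16 = 104.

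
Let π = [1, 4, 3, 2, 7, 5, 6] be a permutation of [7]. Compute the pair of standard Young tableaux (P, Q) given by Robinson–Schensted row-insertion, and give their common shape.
P = [1, 2, 5, 6] / [3, 7] / [4];  Q = [1, 2, 5, 7] / [3, 6] / [4];  common shape = (4, 2, 1)

Row-insert the values π_1, π_2, … into P one at a time, bumping the leftmost entry strictly greater than the inserted value down to the next row. The recording tableau Q records, in position (i, j), the step at which that cell was added to P.
  Insert 1 (step 1): P = [1];  Q = [1]
  Insert 4 (step 2): P = [1, 4];  Q = [1, 2]
  Insert 3 (step 3): P = [1, 3] / [4];  Q = [1, 2] / [3]
  Insert 2 (step 4): P = [1, 2] / [3] / [4];  Q = [1, 2] / [3] / [4]
  Insert 7 (step 5): P = [1, 2, 7] / [3] / [4];  Q = [1, 2, 5] / [3] / [4]
  Insert 5 (step 6): P = [1, 2, 5] / [3, 7] / [4];  Q = [1, 2, 5] / [3, 6] / [4]
  Insert 6 (step 7): P = [1, 2, 5, 6] / [3, 7] / [4];  Q = [1, 2, 5, 7] / [3, 6] / [4]
Final shape: (4, 2, 1).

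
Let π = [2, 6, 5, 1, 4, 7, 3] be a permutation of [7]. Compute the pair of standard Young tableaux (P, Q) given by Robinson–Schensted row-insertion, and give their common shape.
P = [1, 3, 7] / [2, 4] / [5] / [6];  Q = [1, 2, 6] / [3, 5] / [4] / [7];  common shape = (3, 2, 1, 1)

Row-insert the values π_1, π_2, … into P one at a time, bumping the leftmost entry strictly greater than the inserted value down to the next row. The recording tableau Q records, in position (i, j), the step at which that cell was added to P.
  Insert 2 (step 1): P = [2];  Q = [1]
  Insert 6 (step 2): P = [2, 6];  Q = [1, 2]
  Insert 5 (step 3): P = [2, 5] / [6];  Q = [1, 2] / [3]
  Insert 1 (step 4): P = [1, 5] / [2] / [6];  Q = [1, 2] / [3] / [4]
  Insert 4 (step 5): P = [1, 4] / [2, 5] / [6];  Q = [1, 2] / [3, 5] / [4]
  Insert 7 (step 6): P = [1, 4, 7] / [2, 5] / [6];  Q = [1, 2, 6] / [3, 5] / [4]
  Insert 3 (step 7): P = [1, 3, 7] / [2, 4] / [5] / [6];  Q = [1, 2, 6] / [3, 5] / [4] / [7]
Final shape: (3, 2, 1, 1).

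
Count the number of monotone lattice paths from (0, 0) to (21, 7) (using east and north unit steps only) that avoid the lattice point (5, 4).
Number of paths = 1061946

Total paths from (0, 0) to (21, 7): C(28, 21) = 1184040. Paths through (5, 4): (paths (0, 0) → (5, 4)) × (paths (5, 4) → (21, 7)) = C(9, 5) · C(19, 16) = 126 · 969 = 122094. Avoidance count = 1184040 − 122094 = 1061946.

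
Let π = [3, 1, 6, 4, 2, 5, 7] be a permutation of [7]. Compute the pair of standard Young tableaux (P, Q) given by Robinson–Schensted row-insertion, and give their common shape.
P = [1, 2, 5, 7] / [3, 4] / [6];  Q = [1, 3, 6, 7] / [2, 4] / [5];  common shape = (4, 2, 1)

Row-insert the values π_1, π_2, … into P one at a time, bumping the leftmost entry strictly greater than the inserted value down to the next row. The recording tableau Q records, in position (i, j), the step at which that cell was added to P.
  Insert 3 (step 1): P = [3];  Q = [1]
  Insert 1 (step 2): P = [1] / [3];  Q = [1] / [2]
  Insert 6 (step 3): P = [1, 6] / [3];  Q = [1, 3] / [2]
  Insert 4 (step 4): P = [1, 4] / [3, 6];  Q = [1, 3] / [2, 4]
  Insert 2 (step 5): P = [1, 2] / [3, 4] / [6];  Q = [1, 3] / [2, 4] / [5]
  Insert 5 (step 6): P = [1, 2, 5] / [3, 4] / [6];  Q = [1, 3, 6] / [2, 4] / [5]
  Insert 7 (step 7): P = [1, 2, 5, 7] / [3, 4] / [6];  Q = [1, 3, 6, 7] / [2, 4] / [5]
Final shape: (4, 2, 1).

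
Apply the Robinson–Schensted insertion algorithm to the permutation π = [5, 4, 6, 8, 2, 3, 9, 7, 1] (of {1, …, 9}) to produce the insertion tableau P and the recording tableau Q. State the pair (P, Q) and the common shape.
P = [1, 3, 7, 9] / [2, 6, 8] / [4] / [5];  Q = [1, 3, 4, 7] / [2, 6, 8] / [5] / [9];  common shape = (4, 3, 1, 1)

Row-insert the values π_1, π_2, … into P one at a time, bumping the leftmost entry strictly greater than the inserted value down to the next row. The recording tableau Q records, in position (i, j), the step at which that cell was added to P.
  Insert 5 (step 1): P = [5];  Q = [1]
  Insert 4 (step 2): P = [4] / [5];  Q = [1] / [2]
  Insert 6 (step 3): P = [4, 6] / [5];  Q = [1, 3] / [2]
  Insert 8 (step 4): P = [4, 6, 8] / [5];  Q = [1, 3, 4] / [2]
  Insert 2 (step 5): P = [2, 6, 8] / [4] / [5];  Q = [1, 3, 4] / [2] / [5]
  Insert 3 (step 6): P = [2, 3, 8] / [4, 6] / [5];  Q = [1, 3, 4] / [2, 6] / [5]
  Insert 9 (step 7): P = [2, 3, 8, 9] / [4, 6] / [5];  Q = [1, 3, 4, 7] / [2, 6] / [5]
  Insert 7 (step 8): P = [2, 3, 7, 9] / [4, 6, 8] / [5];  Q = [1, 3, 4, 7] / [2, 6, 8] / [5]
  Insert 1 (step 9): P = [1, 3, 7, 9] / [2, 6, 8] / [4] / [5];  Q = [1, 3, 4, 7] / [2, 6, 8] / [5] / [9]
Final shape: (4, 3, 1, 1).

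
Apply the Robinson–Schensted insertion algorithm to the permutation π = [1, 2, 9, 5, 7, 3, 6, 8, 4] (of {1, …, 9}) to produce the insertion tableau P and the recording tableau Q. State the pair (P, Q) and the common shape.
P = [1, 2, 3, 4, 8] / [5, 6] / [7] / [9];  Q = [1, 2, 3, 5, 8] / [4, 7] / [6] / [9];  common shape = (5, 2, 1, 1)

Row-insert the values π_1, π_2, … into P one at a time, bumping the leftmost entry strictly greater than the inserted value down to the next row. The recording tableau Q records, in position (i, j), the step at which that cell was added to P.
  Insert 1 (step 1): P = [1];  Q = [1]
  Insert 2 (step 2): P = [1, 2];  Q = [1, 2]
  Insert 9 (step 3): P = [1, 2, 9];  Q = [1, 2, 3]
  Insert 5 (step 4): P = [1, 2, 5] / [9];  Q = [1, 2, 3] / [4]
  Insert 7 (step 5): P = [1, 2, 5, 7] / [9];  Q = [1, 2, 3, 5] / [4]
  Insert 3 (step 6): P = [1, 2, 3, 7] / [5] / [9];  Q = [1, 2, 3, 5] / [4] / [6]
  Insert 6 (step 7): P = [1, 2, 3, 6] / [5, 7] / [9];  Q = [1, 2, 3, 5] / [4, 7] / [6]
  Insert 8 (step 8): P = [1, 2, 3, 6, 8] / [5, 7] / [9];  Q = [1, 2, 3, 5, 8] / [4, 7] / [6]
  Insert 4 (step 9): P = [1, 2, 3, 4, 8] / [5, 6] / [7] / [9];  Q = [1, 2, 3, 5, 8] / [4, 7] / [6] / [9]
Final shape: (5, 2, 1, 1).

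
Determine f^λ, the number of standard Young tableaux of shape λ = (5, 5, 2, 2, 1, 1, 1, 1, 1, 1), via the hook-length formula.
# SYT of shape (5, 5, 2, 2, 1, 1, 1, 1, 1, 1) = 21318000

Hook-length formula: f^λ = n! / Π hook(c), product over all cells c of the Young diagram. For λ = (5, 5, 2, 2, 1, 1, 1, 1, 1, 1), n = 20 boxes. Hook lengths by row (left-to-right, top-to-bottom): [14, 7, 4, 3, 2]; [13, 6, 3, 2, 1]; [9, 2]; [8, 1]; [6]; [5]; [4]; [3]; [2]; [1]. Product of hooks = 114124308480. So f^λ = 20! / 114124308480 = 2432902008176640000 / 114124308480 = 21318000.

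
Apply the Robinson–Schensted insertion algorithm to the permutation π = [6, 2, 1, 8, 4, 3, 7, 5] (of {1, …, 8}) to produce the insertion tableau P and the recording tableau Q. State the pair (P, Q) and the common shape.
P = [1, 3, 5] / [2, 4, 7] / [6, 8];  Q = [1, 4, 7] / [2, 5, 8] / [3, 6];  common shape = (3, 3, 2)

Row-insert the values π_1, π_2, … into P one at a time, bumping the leftmost entry strictly greater than the inserted value down to the next row. The recording tableau Q records, in position (i, j), the step at which that cell was added to P.
  Insert 6 (step 1): P = [6];  Q = [1]
  Insert 2 (step 2): P = [2] / [6];  Q = [1] / [2]
  Insert 1 (step 3): P = [1] / [2] / [6];  Q = [1] / [2] / [3]
  Insert 8 (step 4): P = [1, 8] / [2] / [6];  Q = [1, 4] / [2] / [3]
  Insert 4 (step 5): P = [1, 4] / [2, 8] / [6];  Q = [1, 4] / [2, 5] / [3]
  Insert 3 (step 6): P = [1, 3] / [2, 4] / [6, 8];  Q = [1, 4] / [2, 5] / [3, 6]
  Insert 7 (step 7): P = [1, 3, 7] / [2, 4] / [6, 8];  Q = [1, 4, 7] / [2, 5] / [3, 6]
  Insert 5 (step 8): P = [1, 3, 5] / [2, 4, 7] / [6, 8];  Q = [1, 4, 7] / [2, 5, 8] / [3, 6]
Final shape: (3, 3, 2).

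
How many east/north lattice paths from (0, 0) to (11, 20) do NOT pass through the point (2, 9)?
Number of paths = 75434515

Total paths from (0, 0) to (11, 20): C(31, 11) = 84672315. Paths through (2, 9): (paths (0, 0) → (2, 9)) × (paths (2, 9) → (11, 20)) = C(11, 2) · C(20, 9) = 55 · 167960 = 9237800. Avoidance count = 84672315 − 9237800 = 75434515.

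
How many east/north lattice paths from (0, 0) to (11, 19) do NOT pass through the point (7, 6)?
Number of paths = 50543220

Total paths from (0, 0) to (11, 19): C(30, 11) = 54627300. Paths through (7, 6): (paths (0, 0) → (7, 6)) × (paths (7, 6) → (11, 19)) = C(13, 7) · C(17, 4) = 1716 · 2380 = 4084080. Avoidance count = 54627300 − 4084080 = 50543220.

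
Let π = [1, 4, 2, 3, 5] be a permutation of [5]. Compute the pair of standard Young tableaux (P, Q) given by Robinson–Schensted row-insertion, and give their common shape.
P = [1, 2, 3, 5] / [4];  Q = [1, 2, 4, 5] / [3];  common shape = (4, 1)

Row-insert the values π_1, π_2, … into P one at a time, bumping the leftmost entry strictly greater than the inserted value down to the next row. The recording tableau Q records, in position (i, j), the step at which that cell was added to P.
  Insert 1 (step 1): P = [1];  Q = [1]
  Insert 4 (step 2): P = [1, 4];  Q = [1, 2]
  Insert 2 (step 3): P = [1, 2] / [4];  Q = [1, 2] / [3]
  Insert 3 (step 4): P = [1, 2, 3] / [4];  Q = [1, 2, 4] / [3]
  Insert 5 (step 5): P = [1, 2, 3, 5] / [4];  Q = [1, 2, 4, 5] / [3]
Final shape: (4, 1).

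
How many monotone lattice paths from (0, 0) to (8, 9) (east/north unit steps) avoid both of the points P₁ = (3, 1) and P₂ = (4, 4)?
Number of paths = 12358

Inclusion–exclusion. Total paths: C(17, 8) = 24310. Through P₁: C(4, 3)·C(13, 5) = 5148. Through P₂: C(8, 4)·C(9, 4) = 8820. Since P₁ is strictly southwest of P₂, a monotone path through both must visit P₁ then P₂; paths through both = C(4, 3)·C(4, 1)·C(9, 4) = 2016. Avoid both = 24310 − 5148 − 8820 + 2016 = 12358.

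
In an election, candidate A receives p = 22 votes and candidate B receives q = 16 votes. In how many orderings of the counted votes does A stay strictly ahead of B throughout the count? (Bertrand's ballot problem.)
Strict-lead orderings = 3511574910

Total orderings of the 38 votes with 22 for A: C(38, 22) = 22239974430. By the Bertrand ballot formula (Cycle Lemma / reflection principle), the number of orderings in which A is strictly ahead of B throughout is (p − q)/(p + q) · C(p + q, p) = (22 − 16)/(22 + 16) · 22239974430 = 3511574910.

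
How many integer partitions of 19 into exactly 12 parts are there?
p(19, 12 parts) = 15

Partitions of n into exactly k parts are in bijection with partitions of n − k into at most k parts (subtract 1 from each part). So p(19, exactly 12) = p(7, parts ≤ 12). Computing via the recurrence p(m, j) = p(m, j−1) + p(m−j, j) gives 15.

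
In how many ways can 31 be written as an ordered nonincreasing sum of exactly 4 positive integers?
p(31, 4 parts) = 225

Partitions of n into exactly k parts are in bijection with partitions of n − k into at most k parts (subtract 1 from each part). So p(31, exactly 4) = p(27, parts ≤ 4). Computing via the recurrence p(m, j) = p(m, j−1) + p(m−j, j) gives 225.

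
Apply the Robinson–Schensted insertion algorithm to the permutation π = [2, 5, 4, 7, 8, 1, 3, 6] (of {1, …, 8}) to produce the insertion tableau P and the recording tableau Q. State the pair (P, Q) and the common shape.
P = [1, 3, 6, 8] / [2, 4, 7] / [5];  Q = [1, 2, 4, 5] / [3, 7, 8] / [6];  common shape = (4, 3, 1)

Row-insert the values π_1, π_2, … into P one at a time, bumping the leftmost entry strictly greater than the inserted value down to the next row. The recording tableau Q records, in position (i, j), the step at which that cell was added to P.
  Insert 2 (step 1): P = [2];  Q = [1]
  Insert 5 (step 2): P = [2, 5];  Q = [1, 2]
  Insert 4 (step 3): P = [2, 4] / [5];  Q = [1, 2] / [3]
  Insert 7 (step 4): P = [2, 4, 7] / [5];  Q = [1, 2, 4] / [3]
  Insert 8 (step 5): P = [2, 4, 7, 8] / [5];  Q = [1, 2, 4, 5] / [3]
  Insert 1 (step 6): P = [1, 4, 7, 8] / [2] / [5];  Q = [1, 2, 4, 5] / [3] / [6]
  Insert 3 (step 7): P = [1, 3, 7, 8] / [2, 4] / [5];  Q = [1, 2, 4, 5] / [3, 7] / [6]
  Insert 6 (step 8): P = [1, 3, 6, 8] / [2, 4, 7] / [5];  Q = [1, 2, 4, 5] / [3, 7, 8] / [6]
Final shape: (4, 3, 1).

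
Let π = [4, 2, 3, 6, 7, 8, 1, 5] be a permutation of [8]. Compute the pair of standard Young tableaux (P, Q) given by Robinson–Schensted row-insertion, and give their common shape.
P = [1, 3, 5, 7, 8] / [2, 6] / [4];  Q = [1, 3, 4, 5, 6] / [2, 8] / [7];  common shape = (5, 2, 1)

Row-insert the values π_1, π_2, … into P one at a time, bumping the leftmost entry strictly greater than the inserted value down to the next row. The recording tableau Q records, in position (i, j), the step at which that cell was added to P.
  Insert 4 (step 1): P = [4];  Q = [1]
  Insert 2 (step 2): P = [2] / [4];  Q = [1] / [2]
  Insert 3 (step 3): P = [2, 3] / [4];  Q = [1, 3] / [2]
  Insert 6 (step 4): P = [2, 3, 6] / [4];  Q = [1, 3, 4] / [2]
  Insert 7 (step 5): P = [2, 3, 6, 7] / [4];  Q = [1, 3, 4, 5] / [2]
  Insert 8 (step 6): P = [2, 3, 6, 7, 8] / [4];  Q = [1, 3, 4, 5, 6] / [2]
  Insert 1 (step 7): P = [1, 3, 6, 7, 8] / [2] / [4];  Q = [1, 3, 4, 5, 6] / [2] / [7]
  Insert 5 (step 8): P = [1, 3, 5, 7, 8] / [2, 6] / [4];  Q = [1, 3, 4, 5, 6] / [2, 8] / [7]
Final shape: (5, 2, 1).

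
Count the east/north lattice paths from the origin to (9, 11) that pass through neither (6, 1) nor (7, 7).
Number of paths = 115213

Inclusion–exclusion. Total paths: C(20, 9) = 167960. Through P₁: C(7, 6)·C(13, 3) = 2002. Through P₂: C(14, 7)·C(6, 2) = 51480. Since P₁ is strictly southwest of P₂, a monotone path through both must visit P₁ then P₂; paths through both = C(7, 6)·C(7, 1)·C(6, 2) = 735. Avoid both = 167960 − 2002 − 51480 + 735 = 115213.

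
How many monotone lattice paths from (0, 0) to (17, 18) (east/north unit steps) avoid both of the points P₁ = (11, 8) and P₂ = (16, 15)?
Number of paths = 2969589990

Inclusion–exclusion. Total paths: C(35, 17) = 4537567650. Through P₁: C(19, 11)·C(16, 6) = 605260656. Through P₂: C(31, 16)·C(4, 1) = 1202160780. Since P₁ is strictly southwest of P₂, a monotone path through both must visit P₁ then P₂; paths through both = C(19, 11)·C(12, 5)·C(4, 1) = 239443776. Avoid both = 4537567650 − 605260656 − 1202160780 + 239443776 = 2969589990.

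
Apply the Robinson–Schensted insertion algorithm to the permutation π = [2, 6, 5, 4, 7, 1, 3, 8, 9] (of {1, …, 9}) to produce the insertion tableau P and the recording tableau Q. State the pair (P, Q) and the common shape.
P = [1, 3, 7, 8, 9] / [2, 4] / [5] / [6];  Q = [1, 2, 5, 8, 9] / [3, 7] / [4] / [6];  common shape = (5, 2, 1, 1)

Row-insert the values π_1, π_2, … into P one at a time, bumping the leftmost entry strictly greater than the inserted value down to the next row. The recording tableau Q records, in position (i, j), the step at which that cell was added to P.
  Insert 2 (step 1): P = [2];  Q = [1]
  Insert 6 (step 2): P = [2, 6];  Q = [1, 2]
  Insert 5 (step 3): P = [2, 5] / [6];  Q = [1, 2] / [3]
  Insert 4 (step 4): P = [2, 4] / [5] / [6];  Q = [1, 2] / [3] / [4]
  Insert 7 (step 5): P = [2, 4, 7] / [5] / [6];  Q = [1, 2, 5] / [3] / [4]
  Insert 1 (step 6): P = [1, 4, 7] / [2] / [5] / [6];  Q = [1, 2, 5] / [3] / [4] / [6]
  Insert 3 (step 7): P = [1, 3, 7] / [2, 4] / [5] / [6];  Q = [1, 2, 5] / [3, 7] / [4] / [6]
  Insert 8 (step 8): P = [1, 3, 7, 8] / [2, 4] / [5] / [6];  Q = [1, 2, 5, 8] / [3, 7] / [4] / [6]
  Insert 9 (step 9): P = [1, 3, 7, 8, 9] / [2, 4] / [5] / [6];  Q = [1, 2, 5, 8, 9] / [3, 7] / [4] / [6]
Final shape: (5, 2, 1, 1).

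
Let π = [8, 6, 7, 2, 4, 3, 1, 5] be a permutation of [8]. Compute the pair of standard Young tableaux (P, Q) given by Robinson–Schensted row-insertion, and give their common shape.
P = [1, 3, 5] / [2, 7] / [4] / [6] / [8];  Q = [1, 3, 8] / [2, 5] / [4] / [6] / [7];  common shape = (3, 2, 1, 1, 1)

Row-insert the values π_1, π_2, … into P one at a time, bumping the leftmost entry strictly greater than the inserted value down to the next row. The recording tableau Q records, in position (i, j), the step at which that cell was added to P.
  Insert 8 (step 1): P = [8];  Q = [1]
  Insert 6 (step 2): P = [6] / [8];  Q = [1] / [2]
  Insert 7 (step 3): P = [6, 7] / [8];  Q = [1, 3] / [2]
  Insert 2 (step 4): P = [2, 7] / [6] / [8];  Q = [1, 3] / [2] / [4]
  Insert 4 (step 5): P = [2, 4] / [6, 7] / [8];  Q = [1, 3] / [2, 5] / [4]
  Insert 3 (step 6): P = [2, 3] / [4, 7] / [6] / [8];  Q = [1, 3] / [2, 5] / [4] / [6]
  Insert 1 (step 7): P = [1, 3] / [2, 7] / [4] / [6] / [8];  Q = [1, 3] / [2, 5] / [4] / [6] / [7]
  Insert 5 (step 8): P = [1, 3, 5] / [2, 7] / [4] / [6] / [8];  Q = [1, 3, 8] / [2, 5] / [4] / [6] / [7]
Final shape: (3, 2, 1, 1, 1).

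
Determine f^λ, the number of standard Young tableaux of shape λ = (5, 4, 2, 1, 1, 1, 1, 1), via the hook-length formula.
# SYT of shape (5, 4, 2, 1, 1, 1, 1, 1) = 360360

Hook-length formula: f^λ = n! / Π hook(c), product over all cells c of the Young diagram. For λ = (5, 4, 2, 1, 1, 1, 1, 1), n = 16 boxes. Hook lengths by row (left-to-right, top-to-bottom): [12, 6, 4, 3, 1]; [10, 4, 2, 1]; [7, 1]; [5]; [4]; [3]; [2]; [1]. Product of hooks = 58060800. So f^λ = 16! / 58060800 = 20922789888000 / 58060800 = 360360.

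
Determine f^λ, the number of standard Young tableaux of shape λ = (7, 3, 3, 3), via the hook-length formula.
# SYT of shape (7, 3, 3, 3) = 140140

Hook-length formula: f^λ = n! / Π hook(c), product over all cells c of the Young diagram. For λ = (7, 3, 3, 3), n = 16 boxes. Hook lengths by row (left-to-right, top-to-bottom): [10, 9, 8, 4, 3, 2, 1]; [5, 4, 3]; [4, 3, 2]; [3, 2, 1]. Product of hooks = 149299200. So f^λ = 16! / 149299200 = 20922789888000 / 149299200 = 140140.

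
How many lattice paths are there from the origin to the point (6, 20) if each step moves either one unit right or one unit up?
Number of paths = 230230

A monotone lattice path from (0, 0) to (6, 20) consists of 6 east steps and 20 north steps in some order, so it is determined by which 6 of the 26 steps are east. The count is C(26, 6) = 230230.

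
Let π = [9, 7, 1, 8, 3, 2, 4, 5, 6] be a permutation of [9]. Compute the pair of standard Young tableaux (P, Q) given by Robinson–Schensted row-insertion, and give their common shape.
P = [1, 2, 4, 5, 6] / [3, 8] / [7] / [9];  Q = [1, 4, 7, 8, 9] / [2, 5] / [3] / [6];  common shape = (5, 2, 1, 1)

Row-insert the values π_1, π_2, … into P one at a time, bumping the leftmost entry strictly greater than the inserted value down to the next row. The recording tableau Q records, in position (i, j), the step at which that cell was added to P.
  Insert 9 (step 1): P = [9];  Q = [1]
  Insert 7 (step 2): P = [7] / [9];  Q = [1] / [2]
  Insert 1 (step 3): P = [1] / [7] / [9];  Q = [1] / [2] / [3]
  Insert 8 (step 4): P = [1, 8] / [7] / [9];  Q = [1, 4] / [2] / [3]
  Insert 3 (step 5): P = [1, 3] / [7, 8] / [9];  Q = [1, 4] / [2, 5] / [3]
  Insert 2 (step 6): P = [1, 2] / [3, 8] / [7] / [9];  Q = [1, 4] / [2, 5] / [3] / [6]
  Insert 4 (step 7): P = [1, 2, 4] / [3, 8] / [7] / [9];  Q = [1, 4, 7] / [2, 5] / [3] / [6]
  Insert 5 (step 8): P = [1, 2, 4, 5] / [3, 8] / [7] / [9];  Q = [1, 4, 7, 8] / [2, 5] / [3] / [6]
  Insert 6 (step 9): P = [1, 2, 4, 5, 6] / [3, 8] / [7] / [9];  Q = [1, 4, 7, 8, 9] / [2, 5] / [3] / [6]
Final shape: (5, 2, 1, 1).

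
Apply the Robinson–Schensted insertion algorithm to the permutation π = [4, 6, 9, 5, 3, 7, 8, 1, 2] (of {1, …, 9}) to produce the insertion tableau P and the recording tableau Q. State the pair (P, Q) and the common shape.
P = [1, 2, 7, 8] / [3, 5] / [4, 9] / [6];  Q = [1, 2, 3, 7] / [4, 6] / [5, 9] / [8];  common shape = (4, 2, 2, 1)

Row-insert the values π_1, π_2, … into P one at a time, bumping the leftmost entry strictly greater than the inserted value down to the next row. The recording tableau Q records, in position (i, j), the step at which that cell was added to P.
  Insert 4 (step 1): P = [4];  Q = [1]
  Insert 6 (step 2): P = [4, 6];  Q = [1, 2]
  Insert 9 (step 3): P = [4, 6, 9];  Q = [1, 2, 3]
  Insert 5 (step 4): P = [4, 5, 9] / [6];  Q = [1, 2, 3] / [4]
  Insert 3 (step 5): P = [3, 5, 9] / [4] / [6];  Q = [1, 2, 3] / [4] / [5]
  Insert 7 (step 6): P = [3, 5, 7] / [4, 9] / [6];  Q = [1, 2, 3] / [4, 6] / [5]
  Insert 8 (step 7): P = [3, 5, 7, 8] / [4, 9] / [6];  Q = [1, 2, 3, 7] / [4, 6] / [5]
  Insert 1 (step 8): P = [1, 5, 7, 8] / [3, 9] / [4] / [6];  Q = [1, 2, 3, 7] / [4, 6] / [5] / [8]
  Insert 2 (step 9): P = [1, 2, 7, 8] / [3, 5] / [4, 9] / [6];  Q = [1, 2, 3, 7] / [4, 6] / [5, 9] / [8]
Final shape: (4, 2, 2, 1).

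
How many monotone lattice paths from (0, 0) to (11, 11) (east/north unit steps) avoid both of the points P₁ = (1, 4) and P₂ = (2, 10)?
Number of paths = 607882

Inclusion–exclusion. Total paths: C(22, 11) = 705432. Through P₁: C(5, 1)·C(17, 10) = 97240. Through P₂: C(12, 2)·C(10, 9) = 660. Since P₁ is strictly southwest of P₂, a monotone path through both must visit P₁ then P₂; paths through both = C(5, 1)·C(7, 1)·C(10, 9) = 350. Avoid both = 705432 − 97240 − 660 + 350 = 607882.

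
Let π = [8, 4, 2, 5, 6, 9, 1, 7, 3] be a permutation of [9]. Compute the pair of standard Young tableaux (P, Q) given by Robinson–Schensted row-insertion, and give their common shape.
P = [1, 3, 6, 7] / [2, 5] / [4, 9] / [8];  Q = [1, 4, 5, 6] / [2, 8] / [3, 9] / [7];  common shape = (4, 2, 2, 1)

Row-insert the values π_1, π_2, … into P one at a time, bumping the leftmost entry strictly greater than the inserted value down to the next row. The recording tableau Q records, in position (i, j), the step at which that cell was added to P.
  Insert 8 (step 1): P = [8];  Q = [1]
  Insert 4 (step 2): P = [4] / [8];  Q = [1] / [2]
  Insert 2 (step 3): P = [2] / [4] / [8];  Q = [1] / [2] / [3]
  Insert 5 (step 4): P = [2, 5] / [4] / [8];  Q = [1, 4] / [2] / [3]
  Insert 6 (step 5): P = [2, 5, 6] / [4] / [8];  Q = [1, 4, 5] / [2] / [3]
  Insert 9 (step 6): P = [2, 5, 6, 9] / [4] / [8];  Q = [1, 4, 5, 6] / [2] / [3]
  Insert 1 (step 7): P = [1, 5, 6, 9] / [2] / [4] / [8];  Q = [1, 4, 5, 6] / [2] / [3] / [7]
  Insert 7 (step 8): P = [1, 5, 6, 7] / [2, 9] / [4] / [8];  Q = [1, 4, 5, 6] / [2, 8] / [3] / [7]
  Insert 3 (step 9): P = [1, 3, 6, 7] / [2, 5] / [4, 9] / [8];  Q = [1, 4, 5, 6] / [2, 8] / [3, 9] / [7]
Final shape: (4, 2, 2, 1).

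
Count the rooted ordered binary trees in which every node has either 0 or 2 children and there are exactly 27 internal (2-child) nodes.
C_27 = 69533550916004

These full binary trees are counted by the Catalan number C_n = (1/(n + 1)) · C(2n, n). For n = 27: C_27 = (1/28) · C(54, 27) = 1946939425648112/28 = 69533550916004.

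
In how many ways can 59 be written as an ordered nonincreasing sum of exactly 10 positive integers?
p(59, 10 parts) = 55494

Partitions of n into exactly k parts are in bijection with partitions of n − k into at most k parts (subtract 1 from each part). So p(59, exactly 10) = p(49, parts ≤ 10). Computing via the recurrence p(m, j) = p(m, j−1) + p(m−j, j) gives 55494.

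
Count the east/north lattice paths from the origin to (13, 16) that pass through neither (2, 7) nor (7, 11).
Number of paths = 49210299

Inclusion–exclusion. Total paths: C(29, 13) = 67863915. Through P₁: C(9, 2)·C(20, 11) = 6046560. Through P₂: C(18, 7)·C(11, 6) = 14702688. Since P₁ is strictly southwest of P₂, a monotone path through both must visit P₁ then P₂; paths through both = C(9, 2)·C(9, 5)·C(11, 6) = 2095632. Avoid both = 67863915 − 6046560 − 14702688 + 2095632 = 49210299.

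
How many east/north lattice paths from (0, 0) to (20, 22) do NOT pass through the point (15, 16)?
Number of paths = 374942037330

Total paths from (0, 0) to (20, 22): C(42, 20) = 513791607420. Paths through (15, 16): (paths (0, 0) → (15, 16)) × (paths (15, 16) → (20, 22)) = C(31, 15) · C(11, 5) = 300540195 · 462 = 138849570090. Avoidance count = 513791607420 − 138849570090 = 374942037330.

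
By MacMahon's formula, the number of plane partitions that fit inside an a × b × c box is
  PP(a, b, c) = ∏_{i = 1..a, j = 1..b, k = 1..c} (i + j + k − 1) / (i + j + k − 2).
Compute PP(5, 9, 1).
PP(5, 9, 1) = 2002

Evaluate the triple product over i = 1..5, j = 1..9, k = 1..1. The factors are (2/1) · (3/2) · (4/3) · (5/4) · (6/5) · (7/6) · (8/7) · (9/8) · … (45 factors total). The numerators and denominators telescope so the product is an integer; carrying out the multiplication exactly gives PP(5, 9, 1) = 2002.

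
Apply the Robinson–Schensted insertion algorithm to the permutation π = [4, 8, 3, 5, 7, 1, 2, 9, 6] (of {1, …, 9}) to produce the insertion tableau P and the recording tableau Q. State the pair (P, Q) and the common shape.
P = [1, 2, 6, 9] / [3, 5, 7] / [4, 8];  Q = [1, 2, 5, 8] / [3, 4, 9] / [6, 7];  common shape = (4, 3, 2)

Row-insert the values π_1, π_2, … into P one at a time, bumping the leftmost entry strictly greater than the inserted value down to the next row. The recording tableau Q records, in position (i, j), the step at which that cell was added to P.
  Insert 4 (step 1): P = [4];  Q = [1]
  Insert 8 (step 2): P = [4, 8];  Q = [1, 2]
  Insert 3 (step 3): P = [3, 8] / [4];  Q = [1, 2] / [3]
  Insert 5 (step 4): P = [3, 5] / [4, 8];  Q = [1, 2] / [3, 4]
  Insert 7 (step 5): P = [3, 5, 7] / [4, 8];  Q = [1, 2, 5] / [3, 4]
  Insert 1 (step 6): P = [1, 5, 7] / [3, 8] / [4];  Q = [1, 2, 5] / [3, 4] / [6]
  Insert 2 (step 7): P = [1, 2, 7] / [3, 5] / [4, 8];  Q = [1, 2, 5] / [3, 4] / [6, 7]
  Insert 9 (step 8): P = [1, 2, 7, 9] / [3, 5] / [4, 8];  Q = [1, 2, 5, 8] / [3, 4] / [6, 7]
  Insert 6 (step 9): P = [1, 2, 6, 9] / [3, 5, 7] / [4, 8];  Q = [1, 2, 5, 8] / [3, 4, 9] / [6, 7]
Final shape: (4, 3, 2).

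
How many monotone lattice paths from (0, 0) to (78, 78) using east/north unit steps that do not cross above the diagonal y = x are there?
C_78 = 73745243611532458459690151854647329239335600

These NE paths below the diagonal are counted by the Catalan number C_n = (1/(n + 1)) · C(2n, n). For n = 78: C_78 = (1/79) · C(156, 78) = 5825874245311064218315521996517139009907512400/79 = 73745243611532458459690151854647329239335600.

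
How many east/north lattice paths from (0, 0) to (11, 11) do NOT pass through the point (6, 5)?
Number of paths = 491988

Total paths from (0, 0) to (11, 11): C(22, 11) = 705432. Paths through (6, 5): (paths (0, 0) → (6, 5)) × (paths (6, 5) → (11, 11)) = C(11, 6) · C(11, 5) = 462 · 462 = 213444. Avoidance count = 705432 − 213444 = 491988.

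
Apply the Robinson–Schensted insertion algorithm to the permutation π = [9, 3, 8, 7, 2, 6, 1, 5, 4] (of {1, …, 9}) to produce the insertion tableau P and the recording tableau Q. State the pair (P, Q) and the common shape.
P = [1, 4] / [2, 5] / [3, 6] / [7] / [8] / [9];  Q = [1, 3] / [2, 6] / [4, 8] / [5] / [7] / [9];  common shape = (2, 2, 2, 1, 1, 1)

Row-insert the values π_1, π_2, … into P one at a time, bumping the leftmost entry strictly greater than the inserted value down to the next row. The recording tableau Q records, in position (i, j), the step at which that cell was added to P.
  Insert 9 (step 1): P = [9];  Q = [1]
  Insert 3 (step 2): P = [3] / [9];  Q = [1] / [2]
  Insert 8 (step 3): P = [3, 8] / [9];  Q = [1, 3] / [2]
  Insert 7 (step 4): P = [3, 7] / [8] / [9];  Q = [1, 3] / [2] / [4]
  Insert 2 (step 5): P = [2, 7] / [3] / [8] / [9];  Q = [1, 3] / [2] / [4] / [5]
  Insert 6 (step 6): P = [2, 6] / [3, 7] / [8] / [9];  Q = [1, 3] / [2, 6] / [4] / [5]
  Insert 1 (step 7): P = [1, 6] / [2, 7] / [3] / [8] / [9];  Q = [1, 3] / [2, 6] / [4] / [5] / [7]
  Insert 5 (step 8): P = [1, 5] / [2, 6] / [3, 7] / [8] / [9];  Q = [1, 3] / [2, 6] / [4, 8] / [5] / [7]
  Insert 4 (step 9): P = [1, 4] / [2, 5] / [3, 6] / [7] / [8] / [9];  Q = [1, 3] / [2, 6] / [4, 8] / [5] / [7] / [9]
Final shape: (2, 2, 2, 1, 1, 1).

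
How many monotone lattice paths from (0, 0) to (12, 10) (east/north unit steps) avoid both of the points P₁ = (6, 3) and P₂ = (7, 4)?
Number of paths = 427658

Inclusion–exclusion. Total paths: C(22, 12) = 646646. Through P₁: C(9, 6)·C(13, 6) = 144144. Through P₂: C(11, 7)·C(11, 5) = 152460. Since P₁ is strictly southwest of P₂, a monotone path through both must visit P₁ then P₂; paths through both = C(9, 6)·C(2, 1)·C(11, 5) = 77616. Avoid both = 646646 − 144144 − 152460 + 77616 = 427658.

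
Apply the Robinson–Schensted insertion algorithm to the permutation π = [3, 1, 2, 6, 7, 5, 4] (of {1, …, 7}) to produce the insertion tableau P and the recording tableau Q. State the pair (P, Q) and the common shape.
P = [1, 2, 4, 7] / [3, 5] / [6];  Q = [1, 3, 4, 5] / [2, 6] / [7];  common shape = (4, 2, 1)

Row-insert the values π_1, π_2, … into P one at a time, bumping the leftmost entry strictly greater than the inserted value down to the next row. The recording tableau Q records, in position (i, j), the step at which that cell was added to P.
  Insert 3 (step 1): P = [3];  Q = [1]
  Insert 1 (step 2): P = [1] / [3];  Q = [1] / [2]
  Insert 2 (step 3): P = [1, 2] / [3];  Q = [1, 3] / [2]
  Insert 6 (step 4): P = [1, 2, 6] / [3];  Q = [1, 3, 4] / [2]
  Insert 7 (step 5): P = [1, 2, 6, 7] / [3];  Q = [1, 3, 4, 5] / [2]
  Insert 5 (step 6): P = [1, 2, 5, 7] / [3, 6];  Q = [1, 3, 4, 5] / [2, 6]
  Insert 4 (step 7): P = [1, 2, 4, 7] / [3, 5] / [6];  Q = [1, 3, 4, 5] / [2, 6] / [7]
Final shape: (4, 2, 1).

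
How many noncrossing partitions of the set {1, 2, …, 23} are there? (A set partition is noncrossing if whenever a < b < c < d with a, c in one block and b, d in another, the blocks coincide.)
C_23 = 343059613650

These noncrossing partitions are counted by the Catalan number C_n = (1/(n + 1)) · C(2n, n). For n = 23: C_23 = (1/24) · C(46, 23) = 8233430727600/24 = 343059613650.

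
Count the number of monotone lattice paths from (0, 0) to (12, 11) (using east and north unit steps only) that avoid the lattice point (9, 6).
Number of paths = 1071798

Total paths from (0, 0) to (12, 11): C(23, 12) = 1352078. Paths through (9, 6): (paths (0, 0) → (9, 6)) × (paths (9, 6) → (12, 11)) = C(15, 9) · C(8, 3) = 5005 · 56 = 280280. Avoidance count = 1352078 − 280280 = 1071798.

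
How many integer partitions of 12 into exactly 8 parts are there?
p(12, 8 parts) = 5

Partitions of n into exactly k parts ↔ partitions of n − k into at most k parts (subtract 1 from each part). For n = 12, k = 8, the partitions are: 5+1+1+1+1+1+1+1, 4+2+1+1+1+1+1+1, 3+3+1+1+1+1+1+1, 3+2+2+1+1+1+1+1, 2+2+2+2+1+1+1+1. Count = 5.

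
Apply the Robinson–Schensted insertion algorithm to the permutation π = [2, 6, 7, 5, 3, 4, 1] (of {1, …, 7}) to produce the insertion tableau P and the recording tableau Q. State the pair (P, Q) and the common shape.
P = [1, 3, 4] / [2, 7] / [5] / [6];  Q = [1, 2, 3] / [4, 6] / [5] / [7];  common shape = (3, 2, 1, 1)

Row-insert the values π_1, π_2, … into P one at a time, bumping the leftmost entry strictly greater than the inserted value down to the next row. The recording tableau Q records, in position (i, j), the step at which that cell was added to P.
  Insert 2 (step 1): P = [2];  Q = [1]
  Insert 6 (step 2): P = [2, 6];  Q = [1, 2]
  Insert 7 (step 3): P = [2, 6, 7];  Q = [1, 2, 3]
  Insert 5 (step 4): P = [2, 5, 7] / [6];  Q = [1, 2, 3] / [4]
  Insert 3 (step 5): P = [2, 3, 7] / [5] / [6];  Q = [1, 2, 3] / [4] / [5]
  Insert 4 (step 6): P = [2, 3, 4] / [5, 7] / [6];  Q = [1, 2, 3] / [4, 6] / [5]
  Insert 1 (step 7): P = [1, 3, 4] / [2, 7] / [5] / [6];  Q = [1, 2, 3] / [4, 6] / [5] / [7]
Final shape: (3, 2, 1, 1).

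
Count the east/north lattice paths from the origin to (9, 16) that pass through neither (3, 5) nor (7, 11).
Number of paths = 928575

Inclusion–exclusion. Total paths: C(25, 9) = 2042975. Through P₁: C(8, 3)·C(17, 6) = 693056. Through P₂: C(18, 7)·C(7, 2) = 668304. Since P₁ is strictly southwest of P₂, a monotone path through both must visit P₁ then P₂; paths through both = C(8, 3)·C(10, 4)·C(7, 2) = 246960. Avoid both = 2042975 − 693056 − 668304 + 246960 = 928575.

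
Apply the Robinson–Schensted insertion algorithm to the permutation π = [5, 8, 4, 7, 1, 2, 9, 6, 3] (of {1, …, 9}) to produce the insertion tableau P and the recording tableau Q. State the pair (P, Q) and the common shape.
P = [1, 2, 3] / [4, 6, 9] / [5, 7] / [8];  Q = [1, 2, 7] / [3, 4, 8] / [5, 6] / [9];  common shape = (3, 3, 2, 1)

Row-insert the values π_1, π_2, … into P one at a time, bumping the leftmost entry strictly greater than the inserted value down to the next row. The recording tableau Q records, in position (i, j), the step at which that cell was added to P.
  Insert 5 (step 1): P = [5];  Q = [1]
  Insert 8 (step 2): P = [5, 8];  Q = [1, 2]
  Insert 4 (step 3): P = [4, 8] / [5];  Q = [1, 2] / [3]
  Insert 7 (step 4): P = [4, 7] / [5, 8];  Q = [1, 2] / [3, 4]
  Insert 1 (step 5): P = [1, 7] / [4, 8] / [5];  Q = [1, 2] / [3, 4] / [5]
  Insert 2 (step 6): P = [1, 2] / [4, 7] / [5, 8];  Q = [1, 2] / [3, 4] / [5, 6]
  Insert 9 (step 7): P = [1, 2, 9] / [4, 7] / [5, 8];  Q = [1, 2, 7] / [3, 4] / [5, 6]
  Insert 6 (step 8): P = [1, 2, 6] / [4, 7, 9] / [5, 8];  Q = [1, 2, 7] / [3, 4, 8] / [5, 6]
  Insert 3 (step 9): P = [1, 2, 3] / [4, 6, 9] / [5, 7] / [8];  Q = [1, 2, 7] / [3, 4, 8] / [5, 6] / [9]
Final shape: (3, 3, 2, 1).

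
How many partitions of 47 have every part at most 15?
p(47, parts ≤ 15) = 90316

Use the recurrence p(n, m) = p(n, m−1) + p(n−m, m): either the largest part is < m (count p(n, m−1)) or the largest part is exactly m (remove one copy of m, count p(n−m, m)). With p(0, ·) = 1 this gives p(47, parts ≤ 15) = 90316. (By conjugating Young diagrams, this also counts partitions of 47 into at most 15 parts.)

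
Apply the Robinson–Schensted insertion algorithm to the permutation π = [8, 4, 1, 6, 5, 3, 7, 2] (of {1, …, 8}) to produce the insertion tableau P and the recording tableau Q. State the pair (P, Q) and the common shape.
P = [1, 2, 7] / [3, 5] / [4] / [6] / [8];  Q = [1, 4, 7] / [2, 5] / [3] / [6] / [8];  common shape = (3, 2, 1, 1, 1)

Row-insert the values π_1, π_2, … into P one at a time, bumping the leftmost entry strictly greater than the inserted value down to the next row. The recording tableau Q records, in position (i, j), the step at which that cell was added to P.
  Insert 8 (step 1): P = [8];  Q = [1]
  Insert 4 (step 2): P = [4] / [8];  Q = [1] / [2]
  Insert 1 (step 3): P = [1] / [4] / [8];  Q = [1] / [2] / [3]
  Insert 6 (step 4): P = [1, 6] / [4] / [8];  Q = [1, 4] / [2] / [3]
  Insert 5 (step 5): P = [1, 5] / [4, 6] / [8];  Q = [1, 4] / [2, 5] / [3]
  Insert 3 (step 6): P = [1, 3] / [4, 5] / [6] / [8];  Q = [1, 4] / [2, 5] / [3] / [6]
  Insert 7 (step 7): P = [1, 3, 7] / [4, 5] / [6] / [8];  Q = [1, 4, 7] / [2, 5] / [3] / [6]
  Insert 2 (step 8): P = [1, 2, 7] / [3, 5] / [4] / [6] / [8];  Q = [1, 4, 7] / [2, 5] / [3] / [6] / [8]
Final shape: (3, 2, 1, 1, 1).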